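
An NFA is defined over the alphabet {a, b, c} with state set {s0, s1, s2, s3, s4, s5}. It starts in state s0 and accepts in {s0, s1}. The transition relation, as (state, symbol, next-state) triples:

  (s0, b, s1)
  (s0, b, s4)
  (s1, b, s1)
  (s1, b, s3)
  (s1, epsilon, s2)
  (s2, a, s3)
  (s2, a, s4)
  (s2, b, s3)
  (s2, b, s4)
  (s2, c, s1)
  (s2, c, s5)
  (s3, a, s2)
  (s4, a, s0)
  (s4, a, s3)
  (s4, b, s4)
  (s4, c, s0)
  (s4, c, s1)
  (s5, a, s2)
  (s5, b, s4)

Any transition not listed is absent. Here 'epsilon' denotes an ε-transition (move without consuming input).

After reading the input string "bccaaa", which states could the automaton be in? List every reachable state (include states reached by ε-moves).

Start in {s0}.
Read 'b': {s0} → {s1, s2, s4}.
Read 'c': {s1, s2, s4} → {s0, s1, s2, s5}.
Read 'c': {s0, s1, s2, s5} → {s1, s2, s5}.
Read 'a': {s1, s2, s5} → {s2, s3, s4}.
Read 'a': {s2, s3, s4} → {s0, s2, s3, s4}.
Read 'a': {s0, s2, s3, s4} → {s0, s2, s3, s4}.

{s0, s2, s3, s4}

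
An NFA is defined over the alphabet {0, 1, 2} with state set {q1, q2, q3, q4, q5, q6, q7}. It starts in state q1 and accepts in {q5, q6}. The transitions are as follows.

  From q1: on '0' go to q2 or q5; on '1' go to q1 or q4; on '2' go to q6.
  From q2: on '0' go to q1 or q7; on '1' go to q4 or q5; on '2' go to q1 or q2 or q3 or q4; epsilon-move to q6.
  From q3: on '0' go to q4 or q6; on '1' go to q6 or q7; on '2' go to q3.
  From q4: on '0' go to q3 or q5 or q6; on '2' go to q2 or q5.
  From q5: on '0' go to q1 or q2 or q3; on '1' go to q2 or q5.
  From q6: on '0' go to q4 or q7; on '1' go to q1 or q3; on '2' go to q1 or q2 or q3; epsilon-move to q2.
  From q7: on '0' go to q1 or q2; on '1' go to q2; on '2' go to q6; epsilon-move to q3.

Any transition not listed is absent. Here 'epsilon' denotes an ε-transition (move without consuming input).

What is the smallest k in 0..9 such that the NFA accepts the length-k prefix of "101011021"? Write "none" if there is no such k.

2

Start in {q1}.
Read '1': {q1} → {q1, q4}.
Read '0': {q1, q4} → {q2, q3, q5, q6}.
None of the earlier sets intersect F, but {q2, q3, q5, q6} does.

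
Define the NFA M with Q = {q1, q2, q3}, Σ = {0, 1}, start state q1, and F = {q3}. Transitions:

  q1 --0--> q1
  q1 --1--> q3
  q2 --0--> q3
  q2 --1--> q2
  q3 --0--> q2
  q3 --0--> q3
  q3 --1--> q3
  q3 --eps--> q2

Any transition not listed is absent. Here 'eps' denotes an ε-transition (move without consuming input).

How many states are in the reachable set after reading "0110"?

Start in {q1}.
Read '0': q1→{q1}; now {q1}.
Read '1': q1→{q3}; union {q3}; ε-closure = {q2, q3}.
Read '1': q2→{q2}, q3→{q3}; now {q2, q3}.
Read '0': q2→{q3}, q3→{q2, q3}; now {q2, q3}.
That set has 2 states.

2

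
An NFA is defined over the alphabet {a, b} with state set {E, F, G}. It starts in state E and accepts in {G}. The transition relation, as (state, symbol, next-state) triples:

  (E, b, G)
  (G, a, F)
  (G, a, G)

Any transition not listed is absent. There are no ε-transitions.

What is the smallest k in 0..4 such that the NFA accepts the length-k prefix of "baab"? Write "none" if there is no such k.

Start in {E}.
Read 'b': E→{G}; now {G}.
None of the earlier sets intersect F, but {G} does.

1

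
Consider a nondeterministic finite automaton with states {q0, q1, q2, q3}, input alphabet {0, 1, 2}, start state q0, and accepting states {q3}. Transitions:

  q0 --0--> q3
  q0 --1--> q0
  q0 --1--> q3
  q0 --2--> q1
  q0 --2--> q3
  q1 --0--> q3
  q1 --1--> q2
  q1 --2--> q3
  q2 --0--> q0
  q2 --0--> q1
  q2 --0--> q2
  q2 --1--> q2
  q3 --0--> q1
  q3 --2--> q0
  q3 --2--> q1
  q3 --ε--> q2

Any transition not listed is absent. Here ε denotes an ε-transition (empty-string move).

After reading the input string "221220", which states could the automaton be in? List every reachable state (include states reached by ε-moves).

Start in {q0}.
Read '2': q0→{q1, q3}; union {q1, q3}; ε-closure = {q1, q2, q3}.
Read '2': q1→{q3}, q2→∅, q3→{q0, q1}; union {q0, q1, q3}; ε-closure = {q0, q1, q2, q3}.
Read '1': q0→{q0, q3}, q1→{q2}, q2→{q2}, q3→∅; now {q0, q2, q3}.
Read '2': q0→{q1, q3}, q2→∅, q3→{q0, q1}; union {q0, q1, q3}; ε-closure = {q0, q1, q2, q3}.
Read '2': q0→{q1, q3}, q1→{q3}, q2→∅, q3→{q0, q1}; union {q0, q1, q3}; ε-closure = {q0, q1, q2, q3}.
Read '0': q0→{q3}, q1→{q3}, q2→{q0, q1, q2}, q3→{q1}; now {q0, q1, q2, q3}.

{q0, q1, q2, q3}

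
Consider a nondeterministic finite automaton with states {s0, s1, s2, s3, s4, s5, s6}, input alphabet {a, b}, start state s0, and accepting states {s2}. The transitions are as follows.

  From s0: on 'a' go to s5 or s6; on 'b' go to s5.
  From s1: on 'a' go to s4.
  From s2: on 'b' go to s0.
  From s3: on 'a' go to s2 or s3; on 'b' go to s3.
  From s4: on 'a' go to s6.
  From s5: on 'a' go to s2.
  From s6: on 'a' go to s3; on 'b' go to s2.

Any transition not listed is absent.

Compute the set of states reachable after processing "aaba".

Start in {s0}.
Read 'a': {s0} → {s5, s6}.
Read 'a': {s5, s6} → {s2, s3}.
Read 'b': {s2, s3} → {s0, s3}.
Read 'a': {s0, s3} → {s2, s3, s5, s6}.

{s2, s3, s5, s6}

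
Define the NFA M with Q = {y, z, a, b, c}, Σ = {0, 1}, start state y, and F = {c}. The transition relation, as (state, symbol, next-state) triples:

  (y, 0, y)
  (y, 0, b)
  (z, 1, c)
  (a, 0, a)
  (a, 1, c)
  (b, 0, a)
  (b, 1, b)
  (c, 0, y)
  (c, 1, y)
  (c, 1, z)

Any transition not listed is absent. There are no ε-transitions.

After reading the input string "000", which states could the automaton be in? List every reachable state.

Start in {y}.
Read '0': y→{y, b}; now {y, b}.
Read '0': y→{y, b}, b→{a}; now {y, a, b}.
Read '0': y→{y, b}, a→{a}, b→{a}; now {y, a, b}.

{y, a, b}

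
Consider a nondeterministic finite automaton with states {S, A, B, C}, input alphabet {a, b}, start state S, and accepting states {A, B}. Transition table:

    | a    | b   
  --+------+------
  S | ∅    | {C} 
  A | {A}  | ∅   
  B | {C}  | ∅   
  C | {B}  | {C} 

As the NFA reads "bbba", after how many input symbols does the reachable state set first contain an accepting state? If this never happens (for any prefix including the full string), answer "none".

4

Start in {S}.
Read 'b': S→{C}; now {C}.
Read 'b': C→{C}; now {C}.
Read 'b': C→{C}; now {C}.
Read 'a': C→{B}; now {B}.
None of the earlier sets intersect F, but {B} does.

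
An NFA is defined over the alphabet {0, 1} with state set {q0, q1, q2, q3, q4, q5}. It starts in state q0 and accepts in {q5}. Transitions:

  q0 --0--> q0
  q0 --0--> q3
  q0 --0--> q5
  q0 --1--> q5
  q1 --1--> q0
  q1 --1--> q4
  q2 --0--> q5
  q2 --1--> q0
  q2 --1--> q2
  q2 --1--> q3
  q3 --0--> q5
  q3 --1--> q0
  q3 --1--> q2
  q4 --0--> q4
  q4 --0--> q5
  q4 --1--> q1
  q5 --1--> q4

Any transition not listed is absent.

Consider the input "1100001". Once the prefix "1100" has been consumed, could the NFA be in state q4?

Yes

Start in {q0}.
Read '1': {q0} → {q5}.
Read '1': {q5} → {q4}.
Read '0': {q4} → {q4, q5}.
Read '0': {q4, q5} → {q4, q5}.
State q4 is in {q4, q5}.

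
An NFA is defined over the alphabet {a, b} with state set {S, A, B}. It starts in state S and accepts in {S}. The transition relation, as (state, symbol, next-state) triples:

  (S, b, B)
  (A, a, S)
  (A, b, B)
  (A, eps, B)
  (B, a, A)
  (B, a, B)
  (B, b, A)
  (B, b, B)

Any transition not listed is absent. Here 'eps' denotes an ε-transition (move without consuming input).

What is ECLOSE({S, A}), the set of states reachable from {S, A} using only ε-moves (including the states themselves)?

{S, A, B}

Begin with {S, A}.
ε-move A → B; add B.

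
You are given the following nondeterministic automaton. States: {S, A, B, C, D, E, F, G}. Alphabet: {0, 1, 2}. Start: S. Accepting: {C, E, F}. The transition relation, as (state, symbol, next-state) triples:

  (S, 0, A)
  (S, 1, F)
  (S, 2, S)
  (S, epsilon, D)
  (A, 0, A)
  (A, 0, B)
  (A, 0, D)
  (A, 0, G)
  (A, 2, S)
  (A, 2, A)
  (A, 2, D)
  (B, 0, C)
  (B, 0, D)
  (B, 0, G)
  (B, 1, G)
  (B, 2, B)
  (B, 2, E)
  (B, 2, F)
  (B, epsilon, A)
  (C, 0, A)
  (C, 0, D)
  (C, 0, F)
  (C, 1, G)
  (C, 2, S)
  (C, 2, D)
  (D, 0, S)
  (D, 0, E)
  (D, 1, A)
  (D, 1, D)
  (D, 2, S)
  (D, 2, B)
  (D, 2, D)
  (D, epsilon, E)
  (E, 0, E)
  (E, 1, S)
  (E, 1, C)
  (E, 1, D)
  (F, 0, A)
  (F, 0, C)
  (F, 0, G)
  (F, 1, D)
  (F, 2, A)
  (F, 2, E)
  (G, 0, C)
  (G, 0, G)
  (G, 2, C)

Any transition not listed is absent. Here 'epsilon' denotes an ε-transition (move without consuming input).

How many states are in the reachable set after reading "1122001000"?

Start: ε-closure({S}) = {S, D, E}.
Read '1': {S, D, E} → {S, A, C, D, E, F}.
Read '1': {S, A, C, D, E, F} → {S, A, C, D, E, F, G}.
Read '2': {S, A, C, D, E, F, G} → {S, A, B, C, D, E}.
Read '2': {S, A, B, C, D, E} → {S, A, B, D, E, F}.
Read '0': {S, A, B, D, E, F} → {S, A, B, C, D, E, G}.
Read '0': {S, A, B, C, D, E, G} → {S, A, B, C, D, E, F, G}.
Read '1': {S, A, B, C, D, E, F, G} → {S, A, C, D, E, F, G}.
Read '0': {S, A, C, D, E, F, G} → {S, A, B, C, D, E, F, G}.
Read '0': {S, A, B, C, D, E, F, G} → {S, A, B, C, D, E, F, G}.
Read '0': {S, A, B, C, D, E, F, G} → {S, A, B, C, D, E, F, G}.
That set has 8 states.

8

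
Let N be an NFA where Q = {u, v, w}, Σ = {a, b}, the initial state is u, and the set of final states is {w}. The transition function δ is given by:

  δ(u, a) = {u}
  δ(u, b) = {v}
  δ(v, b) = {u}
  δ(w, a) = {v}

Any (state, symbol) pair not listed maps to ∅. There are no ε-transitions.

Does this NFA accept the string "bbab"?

No

Start in {u}.
Read 'b': {u} → {v}.
Read 'b': {v} → {u}.
Read 'a': {u} → {u}.
Read 'b': {u} → {v}.
The final set {v} contains no accepting state.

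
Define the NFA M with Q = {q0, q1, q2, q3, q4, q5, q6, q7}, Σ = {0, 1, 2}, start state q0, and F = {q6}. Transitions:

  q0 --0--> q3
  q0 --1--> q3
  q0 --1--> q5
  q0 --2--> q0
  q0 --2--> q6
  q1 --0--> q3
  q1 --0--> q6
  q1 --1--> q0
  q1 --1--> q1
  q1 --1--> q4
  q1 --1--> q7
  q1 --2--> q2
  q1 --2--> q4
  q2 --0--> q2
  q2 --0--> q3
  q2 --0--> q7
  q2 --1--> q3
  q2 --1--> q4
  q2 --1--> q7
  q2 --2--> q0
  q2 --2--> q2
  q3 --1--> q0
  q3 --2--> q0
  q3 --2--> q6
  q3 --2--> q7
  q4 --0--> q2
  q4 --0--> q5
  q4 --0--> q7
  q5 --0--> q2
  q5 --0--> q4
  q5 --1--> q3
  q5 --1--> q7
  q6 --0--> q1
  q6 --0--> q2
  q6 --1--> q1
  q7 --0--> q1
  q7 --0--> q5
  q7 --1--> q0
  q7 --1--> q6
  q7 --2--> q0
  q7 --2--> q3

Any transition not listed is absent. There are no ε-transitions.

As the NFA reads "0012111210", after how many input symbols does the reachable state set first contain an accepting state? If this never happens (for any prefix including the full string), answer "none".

none

Start in {q0}.
Read '0': {q0} → {q3}.
Read '0': {q3} → ∅.
The set is empty and remains empty for the remaining 8 symbols.
No reachable set along the way intersects F.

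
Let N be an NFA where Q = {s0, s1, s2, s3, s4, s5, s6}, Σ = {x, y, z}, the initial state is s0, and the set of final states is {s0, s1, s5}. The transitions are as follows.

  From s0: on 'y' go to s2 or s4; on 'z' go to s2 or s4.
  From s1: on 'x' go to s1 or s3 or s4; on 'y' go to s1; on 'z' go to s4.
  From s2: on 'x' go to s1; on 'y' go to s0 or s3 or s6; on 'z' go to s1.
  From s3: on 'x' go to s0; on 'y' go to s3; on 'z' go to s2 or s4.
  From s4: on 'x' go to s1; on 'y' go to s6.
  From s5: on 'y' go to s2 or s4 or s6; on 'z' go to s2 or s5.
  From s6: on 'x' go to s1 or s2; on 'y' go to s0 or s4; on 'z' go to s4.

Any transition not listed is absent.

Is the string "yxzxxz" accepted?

No

Start in {s0}.
Read 'y': {s0} → {s2, s4}.
Read 'x': {s2, s4} → {s1}.
Read 'z': {s1} → {s4}.
Read 'x': {s4} → {s1}.
Read 'x': {s1} → {s1, s3, s4}.
Read 'z': {s1, s3, s4} → {s2, s4}.
The final set {s2, s4} contains no accepting state.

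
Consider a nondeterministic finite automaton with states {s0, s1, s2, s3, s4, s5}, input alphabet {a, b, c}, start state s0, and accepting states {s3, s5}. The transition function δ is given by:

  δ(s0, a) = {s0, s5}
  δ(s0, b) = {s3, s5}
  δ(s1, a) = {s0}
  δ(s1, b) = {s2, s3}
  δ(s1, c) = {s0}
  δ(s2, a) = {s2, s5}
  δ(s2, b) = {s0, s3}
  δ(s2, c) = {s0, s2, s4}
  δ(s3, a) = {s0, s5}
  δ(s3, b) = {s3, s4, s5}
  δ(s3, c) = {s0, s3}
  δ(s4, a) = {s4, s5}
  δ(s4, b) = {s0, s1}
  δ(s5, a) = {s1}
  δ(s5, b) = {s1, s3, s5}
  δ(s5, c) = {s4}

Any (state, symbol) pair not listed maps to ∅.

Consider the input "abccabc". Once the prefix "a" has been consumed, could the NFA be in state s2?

Start in {s0}.
Read 'a': s0→{s0, s5}; now {s0, s5}.
State s2 is not in {s0, s5}.

No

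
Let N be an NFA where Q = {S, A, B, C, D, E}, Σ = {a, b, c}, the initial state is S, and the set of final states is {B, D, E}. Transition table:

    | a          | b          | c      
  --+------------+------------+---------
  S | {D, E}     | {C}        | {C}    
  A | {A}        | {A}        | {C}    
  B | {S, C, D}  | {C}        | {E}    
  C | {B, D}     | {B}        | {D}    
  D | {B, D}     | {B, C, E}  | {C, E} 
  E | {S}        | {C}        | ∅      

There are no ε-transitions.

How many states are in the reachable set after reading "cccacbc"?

Start in {S}.
Read 'c': S→{C}; now {C}.
Read 'c': C→{D}; now {D}.
Read 'c': D→{C, E}; now {C, E}.
Read 'a': C→{B, D}, E→{S}; now {S, B, D}.
Read 'c': S→{C}, B→{E}, D→{C, E}; now {C, E}.
Read 'b': C→{B}, E→{C}; now {B, C}.
Read 'c': B→{E}, C→{D}; now {D, E}.
That set has 2 states.

2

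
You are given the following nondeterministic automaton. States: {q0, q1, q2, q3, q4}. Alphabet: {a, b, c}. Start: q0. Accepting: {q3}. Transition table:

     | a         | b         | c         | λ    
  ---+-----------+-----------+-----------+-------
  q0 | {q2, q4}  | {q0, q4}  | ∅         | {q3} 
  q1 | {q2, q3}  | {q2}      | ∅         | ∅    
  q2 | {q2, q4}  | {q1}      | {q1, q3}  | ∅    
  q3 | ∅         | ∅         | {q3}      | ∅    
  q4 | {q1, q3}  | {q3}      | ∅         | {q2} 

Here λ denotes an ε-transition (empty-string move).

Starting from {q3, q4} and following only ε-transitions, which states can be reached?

Begin with {q3, q4}.
ε-move q4 → q2; add q2.

{q2, q3, q4}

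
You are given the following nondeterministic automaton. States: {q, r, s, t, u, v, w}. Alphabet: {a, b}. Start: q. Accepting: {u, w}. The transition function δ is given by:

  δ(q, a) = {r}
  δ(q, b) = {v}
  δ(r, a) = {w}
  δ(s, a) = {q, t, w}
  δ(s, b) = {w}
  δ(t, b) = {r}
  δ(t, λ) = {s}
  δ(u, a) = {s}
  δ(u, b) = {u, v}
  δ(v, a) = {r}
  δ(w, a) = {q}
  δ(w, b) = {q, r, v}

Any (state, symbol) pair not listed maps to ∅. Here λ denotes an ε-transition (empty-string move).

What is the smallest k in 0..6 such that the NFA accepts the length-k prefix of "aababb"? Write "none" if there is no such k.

Start in {q}.
Read 'a': q→{r}; now {r}.
Read 'a': r→{w}; now {w}.
None of the earlier sets intersect F, but {w} does.

2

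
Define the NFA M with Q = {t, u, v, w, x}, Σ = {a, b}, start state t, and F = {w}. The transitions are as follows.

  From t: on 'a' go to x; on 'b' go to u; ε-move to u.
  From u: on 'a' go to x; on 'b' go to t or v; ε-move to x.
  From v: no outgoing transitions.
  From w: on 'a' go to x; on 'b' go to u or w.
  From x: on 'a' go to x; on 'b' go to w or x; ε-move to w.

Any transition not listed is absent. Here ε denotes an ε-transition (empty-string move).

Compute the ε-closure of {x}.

{w, x}

Begin with {x}.
ε-move x → w; add w.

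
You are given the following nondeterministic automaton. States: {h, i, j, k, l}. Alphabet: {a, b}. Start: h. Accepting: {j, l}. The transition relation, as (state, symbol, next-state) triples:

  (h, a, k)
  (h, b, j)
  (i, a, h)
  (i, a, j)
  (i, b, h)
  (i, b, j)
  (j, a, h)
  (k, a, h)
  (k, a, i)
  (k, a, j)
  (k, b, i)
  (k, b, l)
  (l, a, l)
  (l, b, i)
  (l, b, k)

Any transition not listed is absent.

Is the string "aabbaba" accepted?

Start in {h}.
Read 'a': h→{k}; now {k}.
Read 'a': k→{h, i, j}; now {h, i, j}.
Read 'b': h→{j}, i→{h, j}, j→∅; now {h, j}.
Read 'b': h→{j}, j→∅; now {j}.
Read 'a': j→{h}; now {h}.
Read 'b': h→{j}; now {j}.
Read 'a': j→{h}; now {h}.
The final set {h} contains no accepting state.

No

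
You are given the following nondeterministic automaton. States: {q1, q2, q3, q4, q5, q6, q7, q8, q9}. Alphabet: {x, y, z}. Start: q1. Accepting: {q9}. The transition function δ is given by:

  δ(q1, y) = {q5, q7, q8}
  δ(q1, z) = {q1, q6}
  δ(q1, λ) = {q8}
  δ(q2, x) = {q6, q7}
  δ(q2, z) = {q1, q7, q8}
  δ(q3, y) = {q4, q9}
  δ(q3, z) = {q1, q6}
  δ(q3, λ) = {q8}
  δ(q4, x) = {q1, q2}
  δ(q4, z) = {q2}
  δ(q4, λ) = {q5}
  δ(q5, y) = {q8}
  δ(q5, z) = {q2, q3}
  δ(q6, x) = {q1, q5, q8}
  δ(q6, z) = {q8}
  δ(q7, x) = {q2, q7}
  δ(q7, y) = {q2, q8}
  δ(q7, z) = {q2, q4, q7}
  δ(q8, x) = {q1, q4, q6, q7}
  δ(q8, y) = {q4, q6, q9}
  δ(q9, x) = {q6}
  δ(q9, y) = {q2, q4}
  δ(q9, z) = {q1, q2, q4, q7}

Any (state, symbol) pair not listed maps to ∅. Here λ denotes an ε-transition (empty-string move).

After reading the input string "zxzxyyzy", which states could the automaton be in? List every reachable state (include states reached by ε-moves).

{q2, q4, q5, q6, q7, q8, q9}

Start: ε-closure({q1}) = {q1, q8}.
Read 'z': {q1, q8} → {q1, q6, q8}.
Read 'x': {q1, q6, q8} → {q1, q4, q5, q6, q7, q8}.
Read 'z': {q1, q4, q5, q6, q7, q8} → {q1, q2, q3, q4, q5, q6, q7, q8}.
Read 'x': {q1, q2, q3, q4, q5, q6, q7, q8} → {q1, q2, q4, q5, q6, q7, q8}.
Read 'y': {q1, q2, q4, q5, q6, q7, q8} → {q2, q4, q5, q6, q7, q8, q9}.
Read 'y': {q2, q4, q5, q6, q7, q8, q9} → {q2, q4, q5, q6, q8, q9}.
Read 'z': {q2, q4, q5, q6, q8, q9} → {q1, q2, q3, q4, q5, q7, q8}.
Read 'y': {q1, q2, q3, q4, q5, q7, q8} → {q2, q4, q5, q6, q7, q8, q9}.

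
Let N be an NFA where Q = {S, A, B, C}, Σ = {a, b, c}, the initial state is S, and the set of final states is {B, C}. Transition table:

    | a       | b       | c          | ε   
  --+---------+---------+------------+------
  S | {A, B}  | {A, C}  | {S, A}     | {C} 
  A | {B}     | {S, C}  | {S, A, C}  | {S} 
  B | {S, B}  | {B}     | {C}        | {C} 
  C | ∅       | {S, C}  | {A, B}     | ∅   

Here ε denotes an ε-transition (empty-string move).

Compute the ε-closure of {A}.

{S, A, C}

Begin with {A}.
ε-move A → S; add S.
ε-move S → C; add C.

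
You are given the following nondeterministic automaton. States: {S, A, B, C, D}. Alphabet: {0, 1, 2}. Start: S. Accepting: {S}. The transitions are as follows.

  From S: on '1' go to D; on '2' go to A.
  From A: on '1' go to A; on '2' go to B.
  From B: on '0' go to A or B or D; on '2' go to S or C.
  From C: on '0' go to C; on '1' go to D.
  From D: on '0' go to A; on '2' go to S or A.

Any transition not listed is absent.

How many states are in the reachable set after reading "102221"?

Start in {S}.
Read '1': S→{D}; now {D}.
Read '0': D→{A}; now {A}.
Read '2': A→{B}; now {B}.
Read '2': B→{S, C}; now {S, C}.
Read '2': S→{A}, C→∅; now {A}.
Read '1': A→{A}; now {A}.
That set has 1 state.

1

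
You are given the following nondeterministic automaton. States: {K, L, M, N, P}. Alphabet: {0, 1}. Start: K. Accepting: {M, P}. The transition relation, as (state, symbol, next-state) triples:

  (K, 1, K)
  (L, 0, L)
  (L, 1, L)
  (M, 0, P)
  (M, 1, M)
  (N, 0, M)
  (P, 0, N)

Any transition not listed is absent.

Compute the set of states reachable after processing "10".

Start in {K}.
Read '1': K→{K}; now {K}.
Read '0': K→∅; now ∅.

∅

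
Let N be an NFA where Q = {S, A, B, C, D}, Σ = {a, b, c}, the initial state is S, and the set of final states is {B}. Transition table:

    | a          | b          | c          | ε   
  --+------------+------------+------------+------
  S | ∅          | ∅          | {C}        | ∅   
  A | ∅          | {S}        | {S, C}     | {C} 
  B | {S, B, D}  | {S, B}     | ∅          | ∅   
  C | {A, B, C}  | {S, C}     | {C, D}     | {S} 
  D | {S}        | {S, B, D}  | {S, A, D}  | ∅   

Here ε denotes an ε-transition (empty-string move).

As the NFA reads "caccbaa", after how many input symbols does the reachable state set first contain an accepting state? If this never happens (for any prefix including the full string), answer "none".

2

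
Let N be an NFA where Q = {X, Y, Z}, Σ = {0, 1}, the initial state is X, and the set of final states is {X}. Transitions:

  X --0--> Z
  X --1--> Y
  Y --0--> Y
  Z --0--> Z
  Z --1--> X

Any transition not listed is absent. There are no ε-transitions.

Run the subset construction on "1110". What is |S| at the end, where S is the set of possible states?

0

Start in {X}.
Read '1': {X} → {Y}.
Read '1': {Y} → ∅.
The set is empty and remains empty for the remaining 2 symbols.
That set has 0 states.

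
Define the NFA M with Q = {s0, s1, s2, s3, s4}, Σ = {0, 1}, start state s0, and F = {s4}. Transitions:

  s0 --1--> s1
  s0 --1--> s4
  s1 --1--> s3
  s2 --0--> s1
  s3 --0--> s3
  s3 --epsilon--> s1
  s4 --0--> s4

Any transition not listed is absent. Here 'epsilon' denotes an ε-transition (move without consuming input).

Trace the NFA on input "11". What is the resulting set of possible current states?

{s1, s3}

Start in {s0}.
Read '1': s0→{s1, s4}; now {s1, s4}.
Read '1': s1→{s3}, s4→∅; union {s3}; ε-closure = {s1, s3}.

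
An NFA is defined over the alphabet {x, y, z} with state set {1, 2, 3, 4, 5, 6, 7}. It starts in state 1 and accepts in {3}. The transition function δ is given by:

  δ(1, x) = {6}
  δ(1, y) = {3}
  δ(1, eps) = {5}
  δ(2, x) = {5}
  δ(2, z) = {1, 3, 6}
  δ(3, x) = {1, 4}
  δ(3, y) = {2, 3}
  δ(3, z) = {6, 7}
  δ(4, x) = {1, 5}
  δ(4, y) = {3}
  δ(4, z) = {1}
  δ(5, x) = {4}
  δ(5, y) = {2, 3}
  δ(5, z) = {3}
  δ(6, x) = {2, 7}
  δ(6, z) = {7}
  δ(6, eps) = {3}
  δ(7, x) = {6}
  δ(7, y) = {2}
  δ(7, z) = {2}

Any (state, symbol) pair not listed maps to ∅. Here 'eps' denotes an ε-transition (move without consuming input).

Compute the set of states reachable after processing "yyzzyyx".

Start: ε-closure({1}) = {1, 5}.
Read 'y': 1→{3}, 5→{2, 3}; now {2, 3}.
Read 'y': 2→∅, 3→{2, 3}; now {2, 3}.
Read 'z': 2→{1, 3, 6}, 3→{6, 7}; union {1, 3, 6, 7}; ε-closure = {1, 3, 5, 6, 7}.
Read 'z': 1→∅, 3→{6, 7}, 5→{3}, 6→{7}, 7→{2}; now {2, 3, 6, 7}.
Read 'y': 2→∅, 3→{2, 3}, 6→∅, 7→{2}; now {2, 3}.
Read 'y': 2→∅, 3→{2, 3}; now {2, 3}.
Read 'x': 2→{5}, 3→{1, 4}; now {1, 4, 5}.

{1, 4, 5}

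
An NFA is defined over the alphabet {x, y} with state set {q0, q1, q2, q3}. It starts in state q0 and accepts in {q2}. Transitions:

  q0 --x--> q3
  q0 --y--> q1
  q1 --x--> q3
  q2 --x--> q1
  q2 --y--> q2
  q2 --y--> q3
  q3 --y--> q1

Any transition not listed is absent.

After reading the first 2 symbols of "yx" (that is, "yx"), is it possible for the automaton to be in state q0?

No

Start in {q0}.
Read 'y': q0→{q1}; now {q1}.
Read 'x': q1→{q3}; now {q3}.
State q0 is not in {q3}.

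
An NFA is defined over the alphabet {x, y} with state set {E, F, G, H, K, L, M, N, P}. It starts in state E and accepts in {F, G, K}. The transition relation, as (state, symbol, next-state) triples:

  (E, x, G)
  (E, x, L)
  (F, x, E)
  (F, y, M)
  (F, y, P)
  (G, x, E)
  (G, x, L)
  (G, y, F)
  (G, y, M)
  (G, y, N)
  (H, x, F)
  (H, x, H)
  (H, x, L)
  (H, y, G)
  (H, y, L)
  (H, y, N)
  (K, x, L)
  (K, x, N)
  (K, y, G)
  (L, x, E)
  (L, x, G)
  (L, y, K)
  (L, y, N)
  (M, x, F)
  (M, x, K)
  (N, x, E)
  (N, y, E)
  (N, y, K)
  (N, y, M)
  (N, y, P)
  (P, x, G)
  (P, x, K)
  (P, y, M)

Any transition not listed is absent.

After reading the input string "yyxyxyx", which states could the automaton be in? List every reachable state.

∅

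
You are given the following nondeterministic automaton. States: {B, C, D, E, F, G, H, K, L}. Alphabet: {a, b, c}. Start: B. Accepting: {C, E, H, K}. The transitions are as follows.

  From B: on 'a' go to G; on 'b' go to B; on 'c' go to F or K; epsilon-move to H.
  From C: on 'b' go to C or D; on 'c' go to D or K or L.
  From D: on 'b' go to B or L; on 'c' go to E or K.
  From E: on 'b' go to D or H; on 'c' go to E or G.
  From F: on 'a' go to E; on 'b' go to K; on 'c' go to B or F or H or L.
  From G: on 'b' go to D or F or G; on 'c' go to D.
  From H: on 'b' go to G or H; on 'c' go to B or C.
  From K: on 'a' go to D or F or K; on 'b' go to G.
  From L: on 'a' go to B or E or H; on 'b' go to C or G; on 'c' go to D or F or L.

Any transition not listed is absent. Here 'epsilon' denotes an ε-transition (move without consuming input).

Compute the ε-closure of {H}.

Begin with {H}.
No ε-moves leave this set, so the closure equals the set itself.

{H}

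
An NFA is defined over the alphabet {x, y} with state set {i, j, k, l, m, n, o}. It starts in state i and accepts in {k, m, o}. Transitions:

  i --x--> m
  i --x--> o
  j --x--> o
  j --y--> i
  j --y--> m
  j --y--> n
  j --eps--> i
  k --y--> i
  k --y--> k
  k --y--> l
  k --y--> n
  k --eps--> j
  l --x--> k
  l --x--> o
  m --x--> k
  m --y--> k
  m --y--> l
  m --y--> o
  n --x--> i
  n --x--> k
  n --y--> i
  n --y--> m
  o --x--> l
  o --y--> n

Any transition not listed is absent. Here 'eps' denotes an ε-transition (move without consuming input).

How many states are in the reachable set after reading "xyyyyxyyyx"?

Start in {i}.
Read 'x': i→{m, o}; now {m, o}.
Read 'y': m→{k, l, o}, o→{n}; union {k, l, n, o}; ε-closure = {i, j, k, l, n, o}.
Read 'y': i→∅, j→{i, m, n}, k→{i, k, l, n}, l→∅, n→{i, m}, o→{n}; union {i, k, l, m, n}; ε-closure = {i, j, k, l, m, n}.
Read 'y': i→∅, j→{i, m, n}, k→{i, k, l, n}, l→∅, m→{k, l, o}, n→{i, m}; union {i, k, l, m, n, o}; ε-closure = {i, j, k, l, m, n, o}.
Read 'y': i→∅, j→{i, m, n}, k→{i, k, l, n}, l→∅, m→{k, l, o}, n→{i, m}, o→{n}; union {i, k, l, m, n, o}; ε-closure = {i, j, k, l, m, n, o}.
Read 'x': i→{m, o}, j→{o}, k→∅, l→{k, o}, m→{k}, n→{i, k}, o→{l}; union {i, k, l, m, o}; ε-closure = {i, j, k, l, m, o}.
Read 'y': i→∅, j→{i, m, n}, k→{i, k, l, n}, l→∅, m→{k, l, o}, o→{n}; union {i, k, l, m, n, o}; ε-closure = {i, j, k, l, m, n, o}.
Read 'y': i→∅, j→{i, m, n}, k→{i, k, l, n}, l→∅, m→{k, l, o}, n→{i, m}, o→{n}; union {i, k, l, m, n, o}; ε-closure = {i, j, k, l, m, n, o}.
Read 'y': i→∅, j→{i, m, n}, k→{i, k, l, n}, l→∅, m→{k, l, o}, n→{i, m}, o→{n}; union {i, k, l, m, n, o}; ε-closure = {i, j, k, l, m, n, o}.
Read 'x': i→{m, o}, j→{o}, k→∅, l→{k, o}, m→{k}, n→{i, k}, o→{l}; union {i, k, l, m, o}; ε-closure = {i, j, k, l, m, o}.
That set has 6 states.

6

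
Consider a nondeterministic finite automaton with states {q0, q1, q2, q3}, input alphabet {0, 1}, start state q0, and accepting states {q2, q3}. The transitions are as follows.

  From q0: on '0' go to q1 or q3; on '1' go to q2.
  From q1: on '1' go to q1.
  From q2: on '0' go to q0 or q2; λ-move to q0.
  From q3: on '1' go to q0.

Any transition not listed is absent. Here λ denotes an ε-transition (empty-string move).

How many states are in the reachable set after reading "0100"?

Start in {q0}.
Read '0': {q0} → {q1, q3}.
Read '1': {q1, q3} → {q0, q1}.
Read '0': {q0, q1} → {q1, q3}.
Read '0': {q1, q3} → ∅.
That set has 0 states.

0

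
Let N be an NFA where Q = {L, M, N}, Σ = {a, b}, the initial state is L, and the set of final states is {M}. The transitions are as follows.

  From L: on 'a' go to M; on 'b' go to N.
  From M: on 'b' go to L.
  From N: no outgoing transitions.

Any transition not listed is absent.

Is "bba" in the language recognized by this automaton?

Start in {L}.
Read 'b': L→{N}; now {N}.
Read 'b': N→∅; now ∅.
The set is empty and remains empty for the remaining 1 symbol.
The final set ∅ contains no accepting state.

No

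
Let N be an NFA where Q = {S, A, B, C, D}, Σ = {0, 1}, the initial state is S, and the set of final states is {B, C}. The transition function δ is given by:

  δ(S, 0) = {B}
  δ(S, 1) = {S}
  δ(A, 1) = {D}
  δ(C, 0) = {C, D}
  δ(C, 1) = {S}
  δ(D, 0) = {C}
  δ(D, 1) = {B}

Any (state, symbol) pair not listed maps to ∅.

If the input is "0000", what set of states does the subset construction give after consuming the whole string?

∅

Start in {S}.
Read '0': S→{B}; now {B}.
Read '0': B→∅; now ∅.
The set is empty and remains empty for the remaining 2 symbols.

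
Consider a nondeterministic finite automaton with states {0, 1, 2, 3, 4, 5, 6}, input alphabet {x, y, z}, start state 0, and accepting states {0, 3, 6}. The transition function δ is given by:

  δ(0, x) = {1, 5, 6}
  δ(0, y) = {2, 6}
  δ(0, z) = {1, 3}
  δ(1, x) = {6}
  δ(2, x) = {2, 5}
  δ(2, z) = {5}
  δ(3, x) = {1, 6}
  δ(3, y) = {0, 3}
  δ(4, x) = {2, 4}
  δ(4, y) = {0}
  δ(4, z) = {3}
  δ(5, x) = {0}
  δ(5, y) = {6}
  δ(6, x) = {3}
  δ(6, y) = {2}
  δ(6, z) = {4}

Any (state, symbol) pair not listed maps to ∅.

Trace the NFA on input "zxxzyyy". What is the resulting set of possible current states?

{2}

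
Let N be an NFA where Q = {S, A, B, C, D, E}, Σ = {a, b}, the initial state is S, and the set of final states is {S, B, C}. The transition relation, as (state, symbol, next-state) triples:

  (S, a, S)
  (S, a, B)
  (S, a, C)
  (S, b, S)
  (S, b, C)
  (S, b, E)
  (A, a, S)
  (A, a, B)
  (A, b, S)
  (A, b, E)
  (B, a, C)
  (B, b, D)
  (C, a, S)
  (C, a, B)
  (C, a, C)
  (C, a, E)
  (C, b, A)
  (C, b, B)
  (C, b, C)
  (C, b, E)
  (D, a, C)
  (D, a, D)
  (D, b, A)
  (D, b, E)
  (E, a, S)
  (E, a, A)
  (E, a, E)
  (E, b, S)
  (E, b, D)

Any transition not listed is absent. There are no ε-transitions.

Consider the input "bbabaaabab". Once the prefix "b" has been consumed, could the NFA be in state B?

No

Start in {S}.
Read 'b': S→{S, C, E}; now {S, C, E}.
State B is not in {S, C, E}.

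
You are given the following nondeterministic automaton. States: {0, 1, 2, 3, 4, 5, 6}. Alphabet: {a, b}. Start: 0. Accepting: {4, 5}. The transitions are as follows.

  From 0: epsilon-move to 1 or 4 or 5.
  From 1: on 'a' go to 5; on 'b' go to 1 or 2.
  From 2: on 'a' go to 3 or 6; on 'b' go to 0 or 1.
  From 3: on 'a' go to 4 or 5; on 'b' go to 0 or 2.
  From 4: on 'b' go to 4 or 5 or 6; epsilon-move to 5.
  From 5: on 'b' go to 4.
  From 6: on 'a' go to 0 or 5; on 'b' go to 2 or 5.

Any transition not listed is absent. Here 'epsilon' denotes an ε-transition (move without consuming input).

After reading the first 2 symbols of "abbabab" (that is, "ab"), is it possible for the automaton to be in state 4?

Start: ε-closure({0}) = {0, 1, 4, 5}.
Read 'a': 0→∅, 1→{5}, 4→∅, 5→∅; now {5}.
Read 'b': 5→{4}; union {4}; ε-closure = {4, 5}.
State 4 is in {4, 5}.

Yes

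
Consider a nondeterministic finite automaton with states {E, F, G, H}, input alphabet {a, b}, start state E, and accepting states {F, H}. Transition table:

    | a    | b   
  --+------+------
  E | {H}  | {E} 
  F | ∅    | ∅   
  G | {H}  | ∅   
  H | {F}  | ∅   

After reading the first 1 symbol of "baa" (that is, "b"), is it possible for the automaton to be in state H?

No

Start in {E}.
Read 'b': {E} → {E}.
State H is not in {E}.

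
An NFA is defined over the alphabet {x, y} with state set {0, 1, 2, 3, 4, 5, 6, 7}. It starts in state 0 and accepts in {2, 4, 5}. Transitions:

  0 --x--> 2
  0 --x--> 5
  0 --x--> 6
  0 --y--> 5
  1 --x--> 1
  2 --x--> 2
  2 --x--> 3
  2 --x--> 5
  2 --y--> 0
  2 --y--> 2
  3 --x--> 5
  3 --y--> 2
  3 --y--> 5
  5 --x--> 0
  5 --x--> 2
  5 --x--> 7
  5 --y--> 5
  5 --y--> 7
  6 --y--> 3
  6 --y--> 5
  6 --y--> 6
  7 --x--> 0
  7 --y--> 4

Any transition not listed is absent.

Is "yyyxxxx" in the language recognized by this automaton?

Yes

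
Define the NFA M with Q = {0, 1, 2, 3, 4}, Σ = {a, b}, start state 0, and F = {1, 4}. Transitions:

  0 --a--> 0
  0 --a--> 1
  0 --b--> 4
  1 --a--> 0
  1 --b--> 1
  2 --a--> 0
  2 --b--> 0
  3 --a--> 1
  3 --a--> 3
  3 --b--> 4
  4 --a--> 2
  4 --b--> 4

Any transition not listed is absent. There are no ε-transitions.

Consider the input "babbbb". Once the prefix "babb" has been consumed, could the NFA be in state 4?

Start in {0}.
Read 'b': {0} → {4}.
Read 'a': {4} → {2}.
Read 'b': {2} → {0}.
Read 'b': {0} → {4}.
State 4 is in {4}.

Yes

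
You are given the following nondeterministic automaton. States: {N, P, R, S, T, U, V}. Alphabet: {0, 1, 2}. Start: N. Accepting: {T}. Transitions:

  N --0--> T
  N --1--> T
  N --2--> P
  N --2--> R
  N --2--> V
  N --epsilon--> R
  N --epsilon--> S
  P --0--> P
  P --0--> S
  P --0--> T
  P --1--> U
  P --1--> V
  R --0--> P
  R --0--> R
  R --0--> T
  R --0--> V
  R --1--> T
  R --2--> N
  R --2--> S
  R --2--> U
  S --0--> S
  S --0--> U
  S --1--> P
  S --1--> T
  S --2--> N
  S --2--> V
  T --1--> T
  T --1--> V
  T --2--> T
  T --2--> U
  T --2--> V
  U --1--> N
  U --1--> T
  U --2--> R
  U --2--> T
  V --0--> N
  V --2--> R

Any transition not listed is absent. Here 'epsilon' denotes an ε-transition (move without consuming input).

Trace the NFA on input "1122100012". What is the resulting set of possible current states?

{N, P, R, S, T, U, V}

Start: ε-closure({N}) = {N, R, S}.
Read '1': N→{T}, R→{T}, S→{P, T}; now {P, T}.
Read '1': P→{U, V}, T→{T, V}; now {T, U, V}.
Read '2': T→{T, U, V}, U→{R, T}, V→{R}; now {R, T, U, V}.
Read '2': R→{N, S, U}, T→{T, U, V}, U→{R, T}, V→{R}; now {N, R, S, T, U, V}.
Read '1': N→{T}, R→{T}, S→{P, T}, T→{T, V}, U→{N, T}, V→∅; union {N, P, T, V}; ε-closure = {N, P, R, S, T, V}.
Read '0': N→{T}, P→{P, S, T}, R→{P, R, T, V}, S→{S, U}, T→∅, V→{N}; now {N, P, R, S, T, U, V}.
Read '0': N→{T}, P→{P, S, T}, R→{P, R, T, V}, S→{S, U}, T→∅, U→∅, V→{N}; now {N, P, R, S, T, U, V}.
Read '0': N→{T}, P→{P, S, T}, R→{P, R, T, V}, S→{S, U}, T→∅, U→∅, V→{N}; now {N, P, R, S, T, U, V}.
Read '1': N→{T}, P→{U, V}, R→{T}, S→{P, T}, T→{T, V}, U→{N, T}, V→∅; union {N, P, T, U, V}; ε-closure = {N, P, R, S, T, U, V}.
Read '2': N→{P, R, V}, P→∅, R→{N, S, U}, S→{N, V}, T→{T, U, V}, U→{R, T}, V→{R}; now {N, P, R, S, T, U, V}.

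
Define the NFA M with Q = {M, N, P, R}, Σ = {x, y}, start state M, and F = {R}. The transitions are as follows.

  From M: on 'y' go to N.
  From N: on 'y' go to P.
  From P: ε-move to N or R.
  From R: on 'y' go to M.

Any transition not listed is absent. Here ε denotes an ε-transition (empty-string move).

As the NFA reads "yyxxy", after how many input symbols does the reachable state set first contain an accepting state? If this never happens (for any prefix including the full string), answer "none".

2

Start in {M}.
Read 'y': M→{N}; now {N}.
Read 'y': N→{P}; union {P}; ε-closure = {N, P, R}.
None of the earlier sets intersect F, but {N, P, R} does.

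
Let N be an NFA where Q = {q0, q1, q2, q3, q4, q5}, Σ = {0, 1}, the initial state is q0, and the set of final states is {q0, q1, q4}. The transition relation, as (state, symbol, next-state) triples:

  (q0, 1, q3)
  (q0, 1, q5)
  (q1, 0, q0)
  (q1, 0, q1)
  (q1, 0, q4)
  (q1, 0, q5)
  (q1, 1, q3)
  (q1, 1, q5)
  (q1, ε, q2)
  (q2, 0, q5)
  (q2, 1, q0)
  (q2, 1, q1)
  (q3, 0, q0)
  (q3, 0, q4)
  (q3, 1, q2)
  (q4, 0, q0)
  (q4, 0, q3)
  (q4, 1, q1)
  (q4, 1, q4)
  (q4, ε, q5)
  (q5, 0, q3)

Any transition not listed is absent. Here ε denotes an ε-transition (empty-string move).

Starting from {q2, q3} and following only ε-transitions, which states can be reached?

{q2, q3}

Begin with {q2, q3}.
No ε-moves leave this set, so the closure equals the set itself.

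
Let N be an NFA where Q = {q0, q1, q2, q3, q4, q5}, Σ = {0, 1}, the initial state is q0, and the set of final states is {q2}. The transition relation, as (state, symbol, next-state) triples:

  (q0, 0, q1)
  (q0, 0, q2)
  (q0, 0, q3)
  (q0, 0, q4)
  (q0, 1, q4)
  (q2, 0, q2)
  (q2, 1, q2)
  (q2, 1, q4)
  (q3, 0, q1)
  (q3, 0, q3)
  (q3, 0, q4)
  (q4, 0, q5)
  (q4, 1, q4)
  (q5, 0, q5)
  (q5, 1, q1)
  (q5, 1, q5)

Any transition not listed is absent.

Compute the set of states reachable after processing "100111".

{q1, q5}

Start in {q0}.
Read '1': q0→{q4}; now {q4}.
Read '0': q4→{q5}; now {q5}.
Read '0': q5→{q5}; now {q5}.
Read '1': q5→{q1, q5}; now {q1, q5}.
Read '1': q1→∅, q5→{q1, q5}; now {q1, q5}.
Read '1': q1→∅, q5→{q1, q5}; now {q1, q5}.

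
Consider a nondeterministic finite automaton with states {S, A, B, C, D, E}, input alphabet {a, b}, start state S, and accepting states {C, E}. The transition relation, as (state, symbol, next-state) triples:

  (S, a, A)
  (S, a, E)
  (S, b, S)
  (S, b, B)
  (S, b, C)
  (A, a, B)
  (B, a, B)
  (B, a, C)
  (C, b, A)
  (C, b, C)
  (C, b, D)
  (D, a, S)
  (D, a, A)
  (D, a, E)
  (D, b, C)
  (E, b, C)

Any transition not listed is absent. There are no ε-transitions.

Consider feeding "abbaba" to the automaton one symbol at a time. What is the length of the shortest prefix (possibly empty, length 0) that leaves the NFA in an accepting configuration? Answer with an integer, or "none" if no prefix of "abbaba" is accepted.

Start in {S}.
Read 'a': S→{A, E}; now {A, E}.
None of the earlier sets intersect F, but {A, E} does.

1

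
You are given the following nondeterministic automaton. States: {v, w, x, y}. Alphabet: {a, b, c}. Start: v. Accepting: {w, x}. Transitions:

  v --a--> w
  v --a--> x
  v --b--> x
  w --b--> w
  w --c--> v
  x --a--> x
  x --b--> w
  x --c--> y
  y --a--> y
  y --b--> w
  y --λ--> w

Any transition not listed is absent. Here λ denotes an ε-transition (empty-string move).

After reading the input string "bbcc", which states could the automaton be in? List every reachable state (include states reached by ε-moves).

Start in {v}.
Read 'b': {v} → {x}.
Read 'b': {x} → {w}.
Read 'c': {w} → {v}.
Read 'c': {v} → ∅.

∅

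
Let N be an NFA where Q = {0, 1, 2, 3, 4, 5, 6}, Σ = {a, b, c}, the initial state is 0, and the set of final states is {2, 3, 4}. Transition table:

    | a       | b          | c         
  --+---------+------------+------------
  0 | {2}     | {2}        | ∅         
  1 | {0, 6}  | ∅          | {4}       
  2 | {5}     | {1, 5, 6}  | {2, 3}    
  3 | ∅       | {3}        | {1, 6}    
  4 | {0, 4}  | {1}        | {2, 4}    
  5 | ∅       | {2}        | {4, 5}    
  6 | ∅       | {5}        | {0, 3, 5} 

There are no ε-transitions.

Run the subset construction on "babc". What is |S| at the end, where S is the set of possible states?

2

Start in {0}.
Read 'b': 0→{2}; now {2}.
Read 'a': 2→{5}; now {5}.
Read 'b': 5→{2}; now {2}.
Read 'c': 2→{2, 3}; now {2, 3}.
That set has 2 states.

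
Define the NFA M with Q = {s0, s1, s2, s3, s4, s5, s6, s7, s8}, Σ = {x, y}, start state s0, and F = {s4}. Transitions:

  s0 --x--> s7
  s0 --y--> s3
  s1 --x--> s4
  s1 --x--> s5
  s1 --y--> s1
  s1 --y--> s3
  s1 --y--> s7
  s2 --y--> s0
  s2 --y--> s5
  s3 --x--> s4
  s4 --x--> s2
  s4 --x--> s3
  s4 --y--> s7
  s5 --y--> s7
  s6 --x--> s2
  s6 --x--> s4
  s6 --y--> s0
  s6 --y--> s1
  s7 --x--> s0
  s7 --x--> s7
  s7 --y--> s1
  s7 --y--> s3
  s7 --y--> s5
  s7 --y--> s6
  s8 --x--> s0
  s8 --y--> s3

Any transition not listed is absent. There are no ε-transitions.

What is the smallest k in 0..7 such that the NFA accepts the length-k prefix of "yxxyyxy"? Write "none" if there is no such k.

2

Start in {s0}.
Read 'y': s0→{s3}; now {s3}.
Read 'x': s3→{s4}; now {s4}.
None of the earlier sets intersect F, but {s4} does.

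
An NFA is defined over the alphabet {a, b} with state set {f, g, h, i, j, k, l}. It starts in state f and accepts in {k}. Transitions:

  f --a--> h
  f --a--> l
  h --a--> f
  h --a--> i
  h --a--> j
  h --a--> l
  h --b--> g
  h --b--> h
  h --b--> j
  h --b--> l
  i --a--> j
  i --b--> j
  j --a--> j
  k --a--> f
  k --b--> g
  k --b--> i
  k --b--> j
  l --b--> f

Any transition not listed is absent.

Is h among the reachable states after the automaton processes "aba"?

Yes

Start in {f}.
Read 'a': f→{h, l}; now {h, l}.
Read 'b': h→{g, h, j, l}, l→{f}; now {f, g, h, j, l}.
Read 'a': f→{h, l}, g→∅, h→{f, i, j, l}, j→{j}, l→∅; now {f, h, i, j, l}.
State h is in {f, h, i, j, l}.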